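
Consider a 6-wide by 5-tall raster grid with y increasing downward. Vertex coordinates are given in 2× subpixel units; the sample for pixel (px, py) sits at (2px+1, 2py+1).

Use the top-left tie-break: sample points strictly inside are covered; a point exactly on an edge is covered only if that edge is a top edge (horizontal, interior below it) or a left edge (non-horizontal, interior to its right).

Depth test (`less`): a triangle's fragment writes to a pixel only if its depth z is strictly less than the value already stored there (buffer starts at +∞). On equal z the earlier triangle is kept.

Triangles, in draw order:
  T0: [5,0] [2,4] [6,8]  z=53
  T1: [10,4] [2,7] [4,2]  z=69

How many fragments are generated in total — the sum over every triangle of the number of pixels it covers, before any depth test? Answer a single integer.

T0:
  2·area = 28  (B↔C swapped to make it positive)
  edge (5, 0)→(6, 8): d=(1,8) right/bottom  bias=-1
  edge (6, 8)→(2, 4): d=(-4,-4) top-left  bias=+0
  edge (2, 4)→(5, 0): d=(3,-4) top-left  bias=+0
    (2,0)@(5, 1): e=[1,24,3] → X
    (3,0)@(7, 1): e=[-15,32,11] → .
    (0,1)@(1, 3): e=[35,0,-7] → .  [on edge]
    (1,1)@(3, 3): e=[19,8,1] → X
    (3,1)@(7, 3): e=[-13,24,17] → .
    (1,2)@(3, 5): e=[21,0,7] → X  [on edge]
    (3,2)@(7, 5): e=[-11,16,23] → .
    (1,3)@(3, 7): e=[23,-8,13] → .
    (2,3)@(5, 7): e=[7,0,21] → X  [on edge]
    (3,3)@(7, 7): e=[-9,8,29] → .
    (2,4)@(5, 9): e=[9,-8,27] → .
    (3,4)@(7, 9): e=[-7,0,35] → .  [on edge]
  covered (6 px):
    . . X . . .
    . X X . . .
    . X X . . .
    . . X . . .
    . . . . . .
T1:
  2·area = 34
  edge (10, 4)→(2, 7): d=(-8,3) right/bottom  bias=-1
  edge (2, 7)→(4, 2): d=(2,-5) top-left  bias=+0
  edge (4, 2)→(10, 4): d=(6,2) right/bottom  bias=-1
    (0,0)@(1, 1): e=[51,-17,0] → .  [on edge]
    (2,1)@(5, 3): e=[23,7,4] → X
    (3,1)@(7, 3): e=[17,17,0] → .  [on edge]
    (1,2)@(3, 5): e=[13,1,20] → X
    (3,2)@(7, 5): e=[1,21,12] → X
    (4,2)@(9, 5): e=[-5,31,8] → .
    (1,3)@(3, 7): e=[-3,5,32] → .
    (2,3)@(5, 7): e=[-9,15,28] → .
    (3,3)@(7, 7): e=[-15,25,24] → .
  covered (4 px):
    . . . . . .
    . . X . . .
    . X X X . .
    . . . . . .
    . . . . . .

Result: 10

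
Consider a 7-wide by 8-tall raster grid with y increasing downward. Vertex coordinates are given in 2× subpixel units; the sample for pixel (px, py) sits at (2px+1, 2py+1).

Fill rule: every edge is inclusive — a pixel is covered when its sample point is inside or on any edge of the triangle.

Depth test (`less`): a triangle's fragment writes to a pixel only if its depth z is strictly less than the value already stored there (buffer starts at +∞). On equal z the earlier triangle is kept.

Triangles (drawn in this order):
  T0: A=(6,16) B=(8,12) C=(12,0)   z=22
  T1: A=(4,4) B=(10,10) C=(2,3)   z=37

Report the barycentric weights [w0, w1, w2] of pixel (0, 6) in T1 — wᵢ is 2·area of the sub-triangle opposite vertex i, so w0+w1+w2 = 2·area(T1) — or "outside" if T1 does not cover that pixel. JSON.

T0:
  2·area = 8  (B↔C swapped to make it positive)
  edge (6, 16)→(12, 0): d=(6,-16) inclusive
  edge (12, 0)→(8, 12): d=(-4,12) inclusive
  edge (8, 12)→(6, 16): d=(-2,4) inclusive
    (5,1)@(11, 3): e=[2,0,6] → █  [on edge]
    (6,1)@(13, 3): e=[34,-24,-2] → ·
    (5,2)@(11, 5): e=[14,-8,2] → ·
    (4,4)@(9, 9): e=[6,0,2] → █  [on edge]
    (5,4)@(11, 9): e=[38,-24,-6] → ·
    (4,5)@(9, 11): e=[18,-8,-2] → ·
    (3,7)@(7, 15): e=[10,0,-2] → ·  [on edge]
  covered (2 px):
    · · · · · · ·
    · · · · · █ ·
    · · · · · · ·
    · · · · · · ·
    · · · · █ · ·
    · · · · · · ·
    · · · · · · ·
    · · · · · · ·
T1:
  2·area = 6
  edge (4, 4)→(10, 10): d=(6,6) inclusive
  edge (10, 10)→(2, 3): d=(-8,-7) inclusive
  edge (2, 3)→(4, 4): d=(2,1) inclusive
    (0,0)@(1, 1): e=[0,9,-3] → ·  [on edge]
    (1,1)@(3, 3): e=[0,7,-1] → ·  [on edge]
    (2,2)@(5, 5): e=[0,5,1] → █  [on edge]
    (3,2)@(7, 5): e=[-12,19,-1] → ·
    (2,3)@(5, 7): e=[12,-11,5] → ·
    (3,3)@(7, 7): e=[0,3,3] → █  [on edge]
    (4,3)@(9, 7): e=[-12,17,1] → ·
    (3,4)@(7, 9): e=[12,-13,7] → ·
    (4,4)@(9, 9): e=[0,1,5] → █  [on edge]
    (5,4)@(11, 9): e=[-12,15,3] → ·
    (4,5)@(9, 11): e=[12,-15,9] → ·
    (5,5)@(11, 11): e=[0,-1,7] → ·  [on edge]
    (6,6)@(13, 13): e=[0,-3,9] → ·  [on edge]
  covered (3 px):
    · · · · · · ·
    · · · · · · ·
    · · █ · · · ·
    · · · █ · · ·
    · · · · █ · ·
    · · · · · · ·
    · · · · · · ·
    · · · · · · ·

Final: "outside"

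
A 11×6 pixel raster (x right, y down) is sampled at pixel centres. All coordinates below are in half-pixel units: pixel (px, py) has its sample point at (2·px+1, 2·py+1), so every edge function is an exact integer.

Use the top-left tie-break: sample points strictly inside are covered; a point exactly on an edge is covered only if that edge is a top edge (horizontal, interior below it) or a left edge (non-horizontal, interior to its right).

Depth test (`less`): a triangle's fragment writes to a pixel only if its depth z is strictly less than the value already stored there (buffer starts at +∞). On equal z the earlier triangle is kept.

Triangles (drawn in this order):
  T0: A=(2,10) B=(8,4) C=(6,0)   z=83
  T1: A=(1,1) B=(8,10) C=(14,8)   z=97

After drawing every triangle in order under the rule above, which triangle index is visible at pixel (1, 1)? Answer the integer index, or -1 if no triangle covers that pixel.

T0:
  2·area = 36  (B↔C swapped to make it positive)
  edge (2, 10)→(6, 0): d=(4,-10) top-left  bias=+0
  edge (6, 0)→(8, 4): d=(2,4) right/bottom  bias=-1
  edge (8, 4)→(2, 10): d=(-6,6) right/bottom  bias=-1
    (5,0)@(11, 1): e=[54,-18,0] → ·  [on edge]
    (2,1)@(5, 3): e=[2,10,24] → █
    (3,1)@(7, 3): e=[22,2,12] → █
    (4,1)@(9, 3): e=[42,-6,0] → ·  [on edge]
    (2,2)@(5, 5): e=[10,14,12] → █
    (3,2)@(7, 5): e=[30,6,0] → ·  [on edge]
    (2,3)@(5, 7): e=[18,18,0] → ·  [on edge]
    (1,4)@(3, 9): e=[6,30,0] → ·  [on edge]
    (0,5)@(1, 11): e=[-6,42,0] → ·  [on edge]
  covered (3 px):
    · · · · · · · · · · ·
    · · █ █ · · · · · · ·
    · · █ · · · · · · · ·
    · · · · · · · · · · ·
    · · · · · · · · · · ·
    · · · · · · · · · · ·
T1:
  2·area = 68  (B↔C swapped to make it positive)
  edge (1, 1)→(14, 8): d=(13,7) right/bottom  bias=-1
  edge (14, 8)→(8, 10): d=(-6,2) right/bottom  bias=-1
  edge (8, 10)→(1, 1): d=(-7,-9) top-left  bias=+0
    (0,0)@(1, 1): e=[0,68,0] → ·  [on edge]
    (1,1)@(3, 3): e=[12,52,4] → █
    (2,1)@(5, 3): e=[-2,48,22] → ·
    (1,2)@(3, 5): e=[38,40,-10] → ·
    (2,2)@(5, 5): e=[24,36,8] → █
    (3,2)@(7, 5): e=[10,32,26] → █
    (4,2)@(9, 5): e=[-4,28,44] → ·
    (2,3)@(5, 7): e=[50,24,-6] → ·
    (3,3)@(7, 7): e=[36,20,12] → █
    (4,3)@(9, 7): e=[22,16,30] → █
    (5,3)@(11, 7): e=[8,12,48] → █
    (6,3)@(13, 7): e=[-6,8,66] → ·
    (8,3)@(17, 7): e=[-34,0,102] → ·  [on edge]
    (5,4)@(11, 9): e=[34,0,34] → ·  [on edge]
    (2,5)@(5, 11): e=[102,0,-34] → ·  [on edge]
  covered (7 px):
    · · · · · · · · · · ·
    · █ · · · · · · · · ·
    · · █ █ · · · · · · ·
    · · · █ █ █ · · · · ·
    · · · · █ · · · · · ·
    · · · · · · · · · · ·

Z-buffer (winner per pixel, '.' = empty):
  . . . . . . . . . . .
  . 1 0 0 . . . . . . .
  . . 0 1 . . . . . . .
  . . . 1 1 1 . . . . .
  . . . . 1 . . . . . .
  . . . . . . . . . . .

Final: 1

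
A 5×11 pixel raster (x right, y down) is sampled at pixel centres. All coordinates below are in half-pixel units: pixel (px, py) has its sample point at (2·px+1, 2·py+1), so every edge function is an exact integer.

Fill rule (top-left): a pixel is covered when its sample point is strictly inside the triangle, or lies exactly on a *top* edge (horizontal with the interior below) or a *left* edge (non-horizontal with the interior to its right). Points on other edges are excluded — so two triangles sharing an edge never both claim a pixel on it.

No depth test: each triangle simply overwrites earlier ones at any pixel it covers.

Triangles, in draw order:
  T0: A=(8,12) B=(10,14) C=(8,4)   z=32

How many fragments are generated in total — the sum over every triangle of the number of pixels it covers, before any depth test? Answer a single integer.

T0:
  2·area = 16  (B↔C swapped to make it positive)
  edge (8, 12)→(8, 4): d=(0,-8) top-left  bias=+0
  edge (8, 4)→(10, 14): d=(2,10) right/bottom  bias=-1
  edge (10, 14)→(8, 12): d=(-2,-2) top-left  bias=+0
    (0,2)@(1, 5): e=[-56,72,0] → ·  [on edge]
    (1,3)@(3, 7): e=[-40,56,0] → ·  [on edge]
    (2,4)@(5, 9): e=[-24,40,0] → ·  [on edge]
    (4,4)@(9, 9): e=[8,0,8] → ·  [on edge]
    (3,5)@(7, 11): e=[-8,24,0] → ·  [on edge]
    (4,5)@(9, 11): e=[8,4,4] → #
    (4,6)@(9, 13): e=[8,8,0] → #  [on edge]
    (4,7)@(9, 15): e=[8,12,-4] → ·
  covered (2 px):
    · · · · ·
    · · · · ·
    · · · · ·
    · · · · ·
    · · · · ·
    · · · · #
    · · · · #
    · · · · ·
    · · · · ·
    · · · · ·
    · · · · ·

Final: 2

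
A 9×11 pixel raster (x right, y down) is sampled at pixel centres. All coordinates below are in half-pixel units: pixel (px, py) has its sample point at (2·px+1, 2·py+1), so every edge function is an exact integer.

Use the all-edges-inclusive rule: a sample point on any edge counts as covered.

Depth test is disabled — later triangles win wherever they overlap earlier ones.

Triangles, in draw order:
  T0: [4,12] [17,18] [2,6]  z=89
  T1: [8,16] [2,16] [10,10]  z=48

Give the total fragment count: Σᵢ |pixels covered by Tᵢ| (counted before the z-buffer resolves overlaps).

T0:
  2·area = 66  (B↔C swapped to make it positive)
  edge (4, 12)→(2, 6): d=(-2,-6) inclusive
  edge (2, 6)→(17, 18): d=(15,12) inclusive
  edge (17, 18)→(4, 12): d=(-13,-6) inclusive
    (0,1)@(1, 3): e=[0,-33,99] → ·  [on edge]
    (1,3)@(3, 7): e=[4,3,59] → █
    (2,3)@(5, 7): e=[16,-21,71] → ·
    (1,4)@(3, 9): e=[0,33,33] → █  [on edge]
    (2,4)@(5, 9): e=[12,9,45] → █
    (3,4)@(7, 9): e=[24,-15,57] → ·
    (1,5)@(3, 11): e=[-4,63,7] → ·
    (2,5)@(5, 11): e=[8,39,19] → █
    (3,5)@(7, 11): e=[20,15,31] → █
    (4,5)@(9, 11): e=[32,-9,43] → ·
    (2,6)@(5, 13): e=[4,69,-7] → ·
    (3,6)@(7, 13): e=[16,45,5] → █
    (2,7)@(5, 15): e=[0,99,-33] → ·  [on edge]
    (3,10)@(7, 21): e=[0,165,-99] → ·  [on edge]
  covered (10 px):
    · · · · · · · · ·
    · · · · · · · · ·
    · · · · · · · · ·
    · █ · · · · · · ·
    · █ █ · · · · · ·
    · · █ █ · · · · ·
    · · · █ █ · · · ·
    · · · · · █ █ · ·
    · · · · · · · █ ·
    · · · · · · · · ·
    · · · · · · · · ·
T1:
  2·area = 36
  edge (8, 16)→(2, 16): d=(-6,0) inclusive
  edge (2, 16)→(10, 10): d=(8,-6) inclusive
  edge (10, 10)→(8, 16): d=(-2,6) inclusive
    (6,0)@(13, 1): e=[90,-54,0] → ·  [on edge]
    (5,3)@(11, 7): e=[54,-18,0] → ·  [on edge]
    (4,5)@(9, 11): e=[30,2,4] → █
    (5,5)@(11, 11): e=[30,14,-8] → ·
    (3,6)@(7, 13): e=[18,6,12] → █
    (4,6)@(9, 13): e=[18,18,0] → █  [on edge]
    (5,6)@(11, 13): e=[18,30,-12] → ·
    (2,7)@(5, 15): e=[6,10,20] → █
    (4,7)@(9, 15): e=[6,34,-4] → ·
    (2,8)@(5, 17): e=[-6,26,16] → ·
    (3,8)@(7, 17): e=[-6,38,4] → ·
    (3,9)@(7, 19): e=[-18,54,0] → ·  [on edge]
  covered (5 px):
    · · · · · · · · ·
    · · · · · · · · ·
    · · · · · · · · ·
    · · · · · · · · ·
    · · · · · · · · ·
    · · · · █ · · · ·
    · · · █ █ · · · ·
    · · █ █ · · · · ·
    · · · · · · · · ·
    · · · · · · · · ·
    · · · · · · · · ·

Final: 15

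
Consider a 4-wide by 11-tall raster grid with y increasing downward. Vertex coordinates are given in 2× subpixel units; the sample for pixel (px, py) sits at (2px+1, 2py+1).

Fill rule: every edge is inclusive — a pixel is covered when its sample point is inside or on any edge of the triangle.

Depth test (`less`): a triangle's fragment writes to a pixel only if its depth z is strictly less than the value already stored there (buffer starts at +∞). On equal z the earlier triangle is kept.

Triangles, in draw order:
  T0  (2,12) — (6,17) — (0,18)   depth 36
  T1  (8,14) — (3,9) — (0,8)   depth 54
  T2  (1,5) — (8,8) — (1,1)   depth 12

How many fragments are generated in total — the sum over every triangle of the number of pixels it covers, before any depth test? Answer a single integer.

T0:
  2·area = 34
  edge (2, 12)→(6, 17): d=(4,5) inclusive
  edge (6, 17)→(0, 18): d=(-6,1) inclusive
  edge (0, 18)→(2, 12): d=(2,-6) inclusive
    (2,1)@(5, 3): e=[-51,85,0] → .  [on edge]
    (1,4)@(3, 9): e=[-17,51,0] → .  [on edge]
    (0,7)@(1, 15): e=[17,17,0] → X  [on edge]
    (1,7)@(3, 15): e=[7,15,12] → X
    (2,7)@(5, 15): e=[-3,13,24] → .
    (0,8)@(1, 17): e=[25,5,4] → X
    (2,8)@(5, 17): e=[5,1,28] → X
    (3,8)@(7, 17): e=[-5,-1,40] → .
    (0,9)@(1, 19): e=[33,-7,8] → .
    (1,9)@(3, 19): e=[23,-9,20] → .
    (2,9)@(5, 19): e=[13,-11,32] → .
  covered (5 px):
    . . . .
    . . . .
    . . . .
    . . . .
    . . . .
    . . . .
    . . . .
    X X . .
    X X X .
    . . . .
    . . . .
T1:
  2·area = 10  (B↔C swapped to make it positive)
  edge (8, 14)→(0, 8): d=(-8,-6) inclusive
  edge (0, 8)→(3, 9): d=(3,1) inclusive
  edge (3, 9)→(8, 14): d=(5,5) inclusive
    (0,3)@(1, 7): e=[14,-4,0] → .  [on edge]
    (1,4)@(3, 9): e=[10,0,0] → X  [on edge]
    (2,4)@(5, 9): e=[22,-2,-10] → .
    (1,5)@(3, 11): e=[-6,6,10] → .
    (2,5)@(5, 11): e=[6,4,0] → X  [on edge]
    (3,5)@(7, 11): e=[18,2,-10] → .
    (2,6)@(5, 13): e=[-10,10,10] → .
    (3,6)@(7, 13): e=[2,8,0] → X  [on edge]
    (3,7)@(7, 15): e=[-14,14,10] → .
  covered (3 px):
    . . . .
    . . . .
    . . . .
    . . . .
    . X . .
    . . X .
    . . . X
    . . . .
    . . . .
    . . . .
    . . . .
T2:
  2·area = 28  (B↔C swapped to make it positive)
  edge (1, 5)→(1, 1): d=(0,-4) inclusive
  edge (1, 1)→(8, 8): d=(7,7) inclusive
  edge (8, 8)→(1, 5): d=(-7,-3) inclusive
    (0,0)@(1, 1): e=[0,0,28] → X  [on edge]
    (1,0)@(3, 1): e=[8,-14,34] → .
    (0,1)@(1, 3): e=[0,14,14] → X  [on edge]
    (1,1)@(3, 3): e=[8,0,20] → X  [on edge]
    (2,1)@(5, 3): e=[16,-14,26] → .
    (0,2)@(1, 5): e=[0,28,0] → X  [on edge]
    (2,2)@(5, 5): e=[16,0,12] → X  [on edge]
    (3,2)@(7, 5): e=[24,-14,18] → .
    (0,3)@(1, 7): e=[0,42,-14] → .  [on edge]
    (1,3)@(3, 7): e=[8,28,-8] → .
    (2,3)@(5, 7): e=[16,14,-2] → .
    (3,3)@(7, 7): e=[24,0,4] → X  [on edge]
    (0,4)@(1, 9): e=[0,56,-28] → .  [on edge]
    (0,5)@(1, 11): e=[0,70,-42] → .  [on edge]
    (0,6)@(1, 13): e=[0,84,-56] → .  [on edge]
    (0,7)@(1, 15): e=[0,98,-70] → .  [on edge]
    (0,8)@(1, 17): e=[0,112,-84] → .  [on edge]
    (0,9)@(1, 19): e=[0,126,-98] → .  [on edge]
    (0,10)@(1, 21): e=[0,140,-112] → .  [on edge]
  covered (7 px):
    X . . .
    X X . .
    X X X .
    . . . X
    . . . .
    . . . .
    . . . .
    . . . .
    . . . .
    . . . .
    . . . .

Result: 15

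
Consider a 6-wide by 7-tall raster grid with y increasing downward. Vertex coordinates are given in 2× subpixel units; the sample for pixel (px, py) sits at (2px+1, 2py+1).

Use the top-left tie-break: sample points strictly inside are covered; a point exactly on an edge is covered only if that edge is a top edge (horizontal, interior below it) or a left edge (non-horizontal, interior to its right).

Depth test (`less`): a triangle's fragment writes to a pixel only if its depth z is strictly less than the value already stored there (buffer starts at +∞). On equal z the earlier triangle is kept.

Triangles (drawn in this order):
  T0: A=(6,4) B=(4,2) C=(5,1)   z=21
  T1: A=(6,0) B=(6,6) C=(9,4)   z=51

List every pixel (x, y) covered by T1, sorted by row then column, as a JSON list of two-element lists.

T0:
  2·area = 4
  edge (6, 4)→(4, 2): d=(-2,-2) top-left  bias=+0
  edge (4, 2)→(5, 1): d=(1,-1) top-left  bias=+0
  edge (5, 1)→(6, 4): d=(1,3) right/bottom  bias=-1
    (1,0)@(3, 1): e=[0,-2,6] → ·  [on edge]
    (2,0)@(5, 1): e=[4,0,0] → ·  [on edge]
    (1,1)@(3, 3): e=[-4,0,8] → ·  [on edge]
    (2,1)@(5, 3): e=[0,2,2] → █  [on edge]
    (3,1)@(7, 3): e=[4,4,-4] → ·
    (0,2)@(1, 5): e=[-12,0,16] → ·  [on edge]
    (2,2)@(5, 5): e=[-4,4,4] → ·
    (3,2)@(7, 5): e=[0,6,-2] → ·  [on edge]
    (3,3)@(7, 7): e=[-4,8,0] → ·  [on edge]
    (4,3)@(9, 7): e=[0,10,-6] → ·  [on edge]
    (5,4)@(11, 9): e=[0,14,-10] → ·  [on edge]
    (4,6)@(9, 13): e=[-12,16,0] → ·  [on edge]
  covered (1 px):
    · · · · · ·
    · · █ · · ·
    · · · · · ·
    · · · · · ·
    · · · · · ·
    · · · · · ·
    · · · · · ·
T1:
  2·area = 18  (B↔C swapped to make it positive)
  edge (6, 0)→(9, 4): d=(3,4) right/bottom  bias=-1
  edge (9, 4)→(6, 6): d=(-3,2) right/bottom  bias=-1
  edge (6, 6)→(6, 0): d=(0,-6) top-left  bias=+0
    (3,1)@(7, 3): e=[5,7,6] → █
    (4,1)@(9, 3): e=[-3,3,18] → ·
    (3,2)@(7, 5): e=[11,1,6] → █
    (4,2)@(9, 5): e=[3,-3,18] → ·
    (3,3)@(7, 7): e=[17,-5,6] → ·
  covered (2 px):
    · · · · · ·
    · · · █ · ·
    · · · █ · ·
    · · · · · ·
    · · · · · ·
    · · · · · ·
    · · · · · ·

Result: [[3,1],[3,2]]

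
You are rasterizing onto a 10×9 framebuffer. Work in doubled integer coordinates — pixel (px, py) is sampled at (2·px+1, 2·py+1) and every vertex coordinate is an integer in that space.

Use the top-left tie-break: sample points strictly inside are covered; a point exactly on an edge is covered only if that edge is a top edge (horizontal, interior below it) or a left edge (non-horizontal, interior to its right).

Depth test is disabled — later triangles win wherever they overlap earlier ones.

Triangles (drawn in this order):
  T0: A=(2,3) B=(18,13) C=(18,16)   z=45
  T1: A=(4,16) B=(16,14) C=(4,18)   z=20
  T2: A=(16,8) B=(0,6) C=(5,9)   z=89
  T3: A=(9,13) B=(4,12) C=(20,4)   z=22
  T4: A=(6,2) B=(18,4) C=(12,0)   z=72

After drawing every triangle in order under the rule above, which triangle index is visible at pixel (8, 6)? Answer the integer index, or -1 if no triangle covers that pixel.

T0:
  2·area = 48
  edge (2, 3)→(18, 13): d=(16,10) right/bottom  bias=-1
  edge (18, 13)→(18, 16): d=(0,3) right/bottom  bias=-1
  edge (18, 16)→(2, 3): d=(-16,-13) top-left  bias=+0
    (2,2)@(5, 5): e=[2,39,7] → █
    (3,2)@(7, 5): e=[-18,33,33] → ·
    (2,3)@(5, 7): e=[34,39,-25] → ·
    (3,3)@(7, 7): e=[14,33,1] → █
    (4,3)@(9, 7): e=[-6,27,27] → ·
    (3,4)@(7, 9): e=[46,33,-31] → ·
    (5,4)@(11, 9): e=[6,21,21] → █
    (6,4)@(13, 9): e=[-14,15,47] → ·
    (5,5)@(11, 11): e=[38,21,-11] → ·
    (6,5)@(13, 11): e=[18,15,15] → █
    (7,5)@(15, 11): e=[-2,9,41] → ·
    (6,6)@(13, 13): e=[50,15,-17] → ·
  covered (7 px):
    · · · · · · · · · ·
    · · · · · · · · · ·
    · · █ · · · · · · ·
    · · · █ · · · · · ·
    · · · · · █ · · · ·
    · · · · · · █ · · ·
    · · · · · · · █ █ ·
    · · · · · · · · █ ·
    · · · · · · · · · ·
T1:
  2·area = 24
  edge (4, 16)→(16, 14): d=(12,-2) top-left  bias=+0
  edge (16, 14)→(4, 18): d=(-12,4) right/bottom  bias=-1
  edge (4, 18)→(4, 16): d=(0,-2) top-left  bias=+0
    (9,6)@(19, 13): e=[-6,0,30] → ·  [on edge]
    (5,7)@(11, 15): e=[2,8,14] → █
    (6,7)@(13, 15): e=[6,0,18] → ·  [on edge]
    (2,8)@(5, 17): e=[14,8,2] → █
    (3,8)@(7, 17): e=[18,0,6] → ·  [on edge]
    (5,8)@(11, 17): e=[26,-16,14] → ·
  covered (2 px):
    · · · · · · · · · ·
    · · · · · · · · · ·
    · · · · · · · · · ·
    · · · · · · · · · ·
    · · · · · · · · · ·
    · · · · · · · · · ·
    · · · · · · · · · ·
    · · · · · █ · · · ·
    · · █ · · · · · · ·
T2:
  2·area = 38  (B↔C swapped to make it positive)
  edge (16, 8)→(5, 9): d=(-11,1) right/bottom  bias=-1
  edge (5, 9)→(0, 6): d=(-5,-3) top-left  bias=+0
  edge (0, 6)→(16, 8): d=(16,2) right/bottom  bias=-1
    (1,3)@(3, 7): e=[24,4,10] → █
    (2,3)@(5, 7): e=[22,10,6] → █
    (3,3)@(7, 7): e=[20,16,2] → █
    (4,3)@(9, 7): e=[18,22,-2] → ·
    (1,4)@(3, 9): e=[2,-6,42] → ·
    (2,4)@(5, 9): e=[0,0,38] → ·  [on edge]
    (3,4)@(7, 9): e=[-2,6,34] → ·
    (7,7)@(15, 15): e=[-76,0,114] → ·  [on edge]
  covered (3 px):
    · · · · · · · · · ·
    · · · · · · · · · ·
    · · · · · · · · · ·
    · █ █ █ · · · · · ·
    · · · · · · · · · ·
    · · · · · · · · · ·
    · · · · · · · · · ·
    · · · · · · · · · ·
    · · · · · · · · · ·
T3:
  2·area = 56
  edge (9, 13)→(4, 12): d=(-5,-1) top-left  bias=+0
  edge (4, 12)→(20, 4): d=(16,-8) top-left  bias=+0
  edge (20, 4)→(9, 13): d=(-11,9) right/bottom  bias=-1
    (7,3)@(15, 7): e=[36,8,12] → █
    (8,3)@(17, 7): e=[38,24,-6] → ·
    (5,4)@(11, 9): e=[22,8,26] → █
    (6,4)@(13, 9): e=[24,24,8] → █
    (7,4)@(15, 9): e=[26,40,-10] → ·
    (3,5)@(7, 11): e=[8,8,40] → █
    (4,5)@(9, 11): e=[10,24,22] → █
    (6,5)@(13, 11): e=[14,56,-14] → ·
    (3,6)@(7, 13): e=[-2,40,18] → ·
    (4,6)@(9, 13): e=[0,56,0] → ·  [on edge]
    (5,6)@(11, 13): e=[2,72,-18] → ·
    (9,7)@(19, 15): e=[0,168,-112] → ·  [on edge]
  covered (6 px):
    · · · · · · · · · ·
    · · · · · · · · · ·
    · · · · · · · · · ·
    · · · · · · · █ · ·
    · · · · · █ █ · · ·
    · · · █ █ █ · · · ·
    · · · · · · · · · ·
    · · · · · · · · · ·
    · · · · · · · · · ·
T4:
  2·area = 36  (B↔C swapped to make it positive)
  edge (6, 2)→(12, 0): d=(6,-2) top-left  bias=+0
  edge (12, 0)→(18, 4): d=(6,4) right/bottom  bias=-1
  edge (18, 4)→(6, 2): d=(-12,-2) top-left  bias=+0
    (4,0)@(9, 1): e=[0,18,18] → █  [on edge]
    (5,0)@(11, 1): e=[4,10,22] → █
    (6,0)@(13, 1): e=[8,2,26] → █
    (7,0)@(15, 1): e=[12,-6,30] → ·
    (1,1)@(3, 3): e=[0,54,-18] → ·  [on edge]
    (4,1)@(9, 3): e=[12,30,-6] → ·
    (5,1)@(11, 3): e=[16,22,-2] → ·
    (6,1)@(13, 3): e=[20,14,2] → █
    (7,1)@(15, 3): e=[24,6,6] → █
    (8,1)@(17, 3): e=[28,-2,10] → ·
    (6,2)@(13, 5): e=[32,26,-22] → ·
    (7,2)@(15, 5): e=[36,18,-18] → ·
  covered (5 px):
    · · · · █ █ █ · · ·
    · · · · · · █ █ · ·
    · · · · · · · · · ·
    · · · · · · · · · ·
    · · · · · · · · · ·
    · · · · · · · · · ·
    · · · · · · · · · ·
    · · · · · · · · · ·
    · · · · · · · · · ·

Z-buffer (winner per pixel, '.' = empty):
  . . . . 4 4 4 . . .
  . . . . . . 4 4 . .
  . . 0 . . . . . . .
  . 2 2 2 . . . 3 . .
  . . . . . 3 3 . . .
  . . . 3 3 3 0 . . .
  . . . . . . . 0 0 .
  . . . . . 1 . . 0 .
  . . 1 . . . . . . .

Answer: 0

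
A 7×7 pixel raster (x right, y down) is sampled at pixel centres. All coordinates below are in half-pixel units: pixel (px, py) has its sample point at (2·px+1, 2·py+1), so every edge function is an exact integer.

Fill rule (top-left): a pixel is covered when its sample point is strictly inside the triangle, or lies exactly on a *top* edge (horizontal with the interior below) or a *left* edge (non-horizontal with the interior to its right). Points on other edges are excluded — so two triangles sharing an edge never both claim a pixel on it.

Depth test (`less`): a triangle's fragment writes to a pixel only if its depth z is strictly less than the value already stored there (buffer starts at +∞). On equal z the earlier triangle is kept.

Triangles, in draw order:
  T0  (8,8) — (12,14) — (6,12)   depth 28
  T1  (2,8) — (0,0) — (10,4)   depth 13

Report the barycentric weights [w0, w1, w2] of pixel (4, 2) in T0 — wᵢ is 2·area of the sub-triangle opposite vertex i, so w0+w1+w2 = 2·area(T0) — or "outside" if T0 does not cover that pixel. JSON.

T0:
  2·area = 28
  edge (8, 8)→(12, 14): d=(4,6) right/bottom  bias=-1
  edge (12, 14)→(6, 12): d=(-6,-2) top-left  bias=+0
  edge (6, 12)→(8, 8): d=(2,-4) top-left  bias=+0
    (1,5)@(3, 11): e=[42,0,-14] → ·  [on edge]
    (3,5)@(7, 11): e=[18,8,2] → █
    (4,5)@(9, 11): e=[6,12,10] → █
    (5,5)@(11, 11): e=[-6,16,18] → ·
    (3,6)@(7, 13): e=[26,-4,6] → ·
    (4,6)@(9, 13): e=[14,0,14] → █  [on edge]
    (5,6)@(11, 13): e=[2,4,22] → █
    (6,6)@(13, 13): e=[-10,8,30] → ·
  covered (4 px):
    · · · · · · ·
    · · · · · · ·
    · · · · · · ·
    · · · · · · ·
    · · · · · · ·
    · · · █ █ · ·
    · · · · █ █ ·
T1:
  2·area = 72
  edge (2, 8)→(0, 0): d=(-2,-8) top-left  bias=+0
  edge (0, 0)→(10, 4): d=(10,4) right/bottom  bias=-1
  edge (10, 4)→(2, 8): d=(-8,4) right/bottom  bias=-1
    (0,0)@(1, 1): e=[6,6,60] → █
    (1,0)@(3, 1): e=[22,-2,52] → ·
    (0,1)@(1, 3): e=[2,26,44] → █
    (1,1)@(3, 3): e=[18,18,36] → █
    (2,1)@(5, 3): e=[34,10,28] → █
    (3,1)@(7, 3): e=[50,2,20] → █
    (4,1)@(9, 3): e=[66,-6,12] → ·
    (0,2)@(1, 5): e=[-2,46,28] → ·
    (1,2)@(3, 5): e=[14,38,20] → █
    (4,2)@(9, 5): e=[62,14,-4] → ·
    (1,3)@(3, 7): e=[10,58,4] → █
    (2,3)@(5, 7): e=[26,50,-4] → ·
  covered (9 px):
    █ · · · · · ·
    █ █ █ █ · · ·
    · █ █ █ · · ·
    · █ · · · · ·
    · · · · · · ·
    · · · · · · ·
    · · · · · · ·

Final: "outside"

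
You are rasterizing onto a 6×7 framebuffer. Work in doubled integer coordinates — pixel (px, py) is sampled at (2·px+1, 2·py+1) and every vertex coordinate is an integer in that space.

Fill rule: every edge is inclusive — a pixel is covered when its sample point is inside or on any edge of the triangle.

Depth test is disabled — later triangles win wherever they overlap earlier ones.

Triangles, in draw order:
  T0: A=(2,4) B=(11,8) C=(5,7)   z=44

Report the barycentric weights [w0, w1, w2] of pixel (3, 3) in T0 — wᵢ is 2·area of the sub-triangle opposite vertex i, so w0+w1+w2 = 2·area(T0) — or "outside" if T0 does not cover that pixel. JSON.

T0:
  2·area = 15
  edge (2, 4)→(11, 8): d=(9,4) inclusive
  edge (11, 8)→(5, 7): d=(-6,-1) inclusive
  edge (5, 7)→(2, 4): d=(-3,-3) inclusive
    (0,1)@(1, 3): e=[-5,20,0] → .  [on edge]
    (1,2)@(3, 5): e=[5,10,0] → X  [on edge]
    (2,2)@(5, 5): e=[-3,12,6] → .
    (1,3)@(3, 7): e=[23,-2,-6] → .
    (2,3)@(5, 7): e=[15,0,0] → X  [on edge]
    (3,3)@(7, 7): e=[7,2,6] → X
    (4,3)@(9, 7): e=[-1,4,12] → .
    (2,4)@(5, 9): e=[33,-12,-6] → .
    (3,4)@(7, 9): e=[25,-10,0] → .  [on edge]
    (4,5)@(9, 11): e=[35,-20,0] → .  [on edge]
    (5,6)@(11, 13): e=[45,-30,0] → .  [on edge]
  covered (3 px):
    . . . . . .
    . . . . . .
    . X . . . .
    . . X X . .
    . . . . . .
    . . . . . .
    . . . . . .

Final: [2,6,7]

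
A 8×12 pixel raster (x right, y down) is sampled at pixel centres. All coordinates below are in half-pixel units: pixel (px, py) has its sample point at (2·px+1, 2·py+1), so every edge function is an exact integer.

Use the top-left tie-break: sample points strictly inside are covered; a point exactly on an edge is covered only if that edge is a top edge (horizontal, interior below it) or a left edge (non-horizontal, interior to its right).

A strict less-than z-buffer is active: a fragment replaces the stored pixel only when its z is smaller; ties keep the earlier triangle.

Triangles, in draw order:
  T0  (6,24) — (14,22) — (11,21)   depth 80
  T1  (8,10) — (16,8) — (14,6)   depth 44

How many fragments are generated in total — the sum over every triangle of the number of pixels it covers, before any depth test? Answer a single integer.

T0:
  2·area = 14  (B↔C swapped to make it positive)
  edge (6, 24)→(11, 21): d=(5,-3) top-left  bias=+0
  edge (11, 21)→(14, 22): d=(3,1) right/bottom  bias=-1
  edge (14, 22)→(6, 24): d=(-8,2) right/bottom  bias=-1
    (2,9)@(5, 19): e=[-28,0,42] → ·  [on edge]
    (5,10)@(11, 21): e=[0,0,14] → ·  [on edge]
    (4,11)@(9, 23): e=[4,8,2] → █
    (5,11)@(11, 23): e=[10,6,-2] → ·
  covered (1 px):
    · · · · · · · ·
    · · · · · · · ·
    · · · · · · · ·
    · · · · · · · ·
    · · · · · · · ·
    · · · · · · · ·
    · · · · · · · ·
    · · · · · · · ·
    · · · · · · · ·
    · · · · · · · ·
    · · · · · · · ·
    · · · · █ · · ·
T1:
  2·area = 20  (B↔C swapped to make it positive)
  edge (8, 10)→(14, 6): d=(6,-4) top-left  bias=+0
  edge (14, 6)→(16, 8): d=(2,2) right/bottom  bias=-1
  edge (16, 8)→(8, 10): d=(-8,2) right/bottom  bias=-1
    (4,0)@(9, 1): e=[-50,0,70] → ·  [on edge]
    (5,1)@(11, 3): e=[-30,0,50] → ·  [on edge]
    (6,2)@(13, 5): e=[-10,0,30] → ·  [on edge]
    (6,3)@(13, 7): e=[2,4,14] → █
    (7,3)@(15, 7): e=[10,0,10] → ·  [on edge]
    (5,4)@(11, 9): e=[6,12,2] → █
    (6,4)@(13, 9): e=[14,8,-2] → ·
    (5,5)@(11, 11): e=[18,16,-14] → ·
  covered (2 px):
    · · · · · · · ·
    · · · · · · · ·
    · · · · · · · ·
    · · · · · · █ ·
    · · · · · █ · ·
    · · · · · · · ·
    · · · · · · · ·
    · · · · · · · ·
    · · · · · · · ·
    · · · · · · · ·
    · · · · · · · ·
    · · · · · · · ·

Result: 3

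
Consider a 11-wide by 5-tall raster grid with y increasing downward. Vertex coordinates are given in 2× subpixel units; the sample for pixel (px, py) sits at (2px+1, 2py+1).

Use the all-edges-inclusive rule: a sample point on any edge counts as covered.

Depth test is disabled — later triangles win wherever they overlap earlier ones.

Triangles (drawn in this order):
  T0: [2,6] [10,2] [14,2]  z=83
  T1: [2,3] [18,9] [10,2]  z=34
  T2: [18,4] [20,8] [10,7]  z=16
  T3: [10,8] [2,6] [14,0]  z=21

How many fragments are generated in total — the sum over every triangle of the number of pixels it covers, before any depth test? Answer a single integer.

T0:
  2·area = 16
  edge (2, 6)→(10, 2): d=(8,-4) inclusive
  edge (10, 2)→(14, 2): d=(4,0) inclusive
  edge (14, 2)→(2, 6): d=(-12,4) inclusive
    (8,0)@(17, 1): e=[20,-4,0] → .  [on edge]
    (4,1)@(9, 3): e=[4,4,8] → X
    (5,1)@(11, 3): e=[12,4,0] → X  [on edge]
    (6,1)@(13, 3): e=[20,4,-8] → .
    (2,2)@(5, 5): e=[4,12,0] → X  [on edge]
    (3,2)@(7, 5): e=[12,12,-8] → .
    (4,2)@(9, 5): e=[20,12,-16] → .
    (5,2)@(11, 5): e=[28,12,-24] → .
    (2,3)@(5, 7): e=[20,20,-24] → .
  covered (3 px):
    . . . . . . . . . . .
    . . . . X X . . . . .
    . . X . . . . . . . .
    . . . . . . . . . . .
    . . . . . . . . . . .
T1:
  2·area = 64  (B↔C swapped to make it positive)
  edge (2, 3)→(10, 2): d=(8,-1) inclusive
  edge (10, 2)→(18, 9): d=(8,7) inclusive
  edge (18, 9)→(2, 3): d=(-16,-6) inclusive
    (1,1)@(3, 3): e=[1,57,6] → X
    (2,1)@(5, 3): e=[3,43,18] → X
    (3,1)@(7, 3): e=[5,29,30] → X
    (4,1)@(9, 3): e=[7,15,42] → X
    (5,1)@(11, 3): e=[9,1,54] → X
    (6,1)@(13, 3): e=[11,-13,66] → .
    (1,2)@(3, 5): e=[17,73,-26] → .
    (2,2)@(5, 5): e=[19,59,-14] → .
    (3,2)@(7, 5): e=[21,45,-2] → .
    (4,2)@(9, 5): e=[23,31,10] → X
    (6,2)@(13, 5): e=[27,3,34] → X
    (7,2)@(15, 5): e=[29,-11,46] → .
  covered (10 px):
    . . . . . . . . . . .
    . X X X X X . . . . .
    . . . . X X X . . . .
    . . . . . . X X . . .
    . . . . . . . . . . .
T2:
  2·area = 38
  edge (18, 4)→(20, 8): d=(2,4) inclusive
  edge (20, 8)→(10, 7): d=(-10,-1) inclusive
  edge (10, 7)→(18, 4): d=(8,-3) inclusive
    (8,2)@(17, 5): e=[6,27,5] → X
    (9,2)@(19, 5): e=[-2,29,11] → .
    (5,3)@(11, 7): e=[34,1,3] → X
    (6,3)@(13, 7): e=[26,3,9] → X
    (7,3)@(15, 7): e=[18,5,15] → X
    (9,3)@(19, 7): e=[2,9,27] → X
    (10,3)@(21, 7): e=[-6,11,33] → .
    (5,4)@(11, 9): e=[38,-19,19] → .
    (6,4)@(13, 9): e=[30,-17,25] → .
    (7,4)@(15, 9): e=[22,-15,31] → .
    (8,4)@(17, 9): e=[14,-13,37] → .
    (9,4)@(19, 9): e=[6,-11,43] → .
  covered (6 px):
    . . . . . . . . . . .
    . . . . . . . . . . .
    . . . . . . . . X . .
    . . . . . X X X X X .
    . . . . . . . . . . .
T3:
  2·area = 72
  edge (10, 8)→(2, 6): d=(-8,-2) inclusive
  edge (2, 6)→(14, 0): d=(12,-6) inclusive
  edge (14, 0)→(10, 8): d=(-4,8) inclusive
    (6,0)@(13, 1): e=[62,6,4] → X
    (7,0)@(15, 1): e=[66,18,-12] → .
    (4,1)@(9, 3): e=[38,6,28] → X
    (5,1)@(11, 3): e=[42,18,12] → X
    (6,1)@(13, 3): e=[46,30,-4] → .
    (2,2)@(5, 5): e=[14,6,52] → X
    (3,2)@(7, 5): e=[18,18,36] → X
    (6,2)@(13, 5): e=[30,54,-12] → .
    (2,3)@(5, 7): e=[-2,30,44] → .
    (3,3)@(7, 7): e=[2,42,28] → X
    (5,3)@(11, 7): e=[10,66,-4] → .
    (3,4)@(7, 9): e=[-14,66,20] → .
  covered (9 px):
    . . . . . . X . . . .
    . . . . X X . . . . .
    . . X X X X . . . . .
    . . . X X . . . . . .
    . . . . . . . . . . .

Final: 28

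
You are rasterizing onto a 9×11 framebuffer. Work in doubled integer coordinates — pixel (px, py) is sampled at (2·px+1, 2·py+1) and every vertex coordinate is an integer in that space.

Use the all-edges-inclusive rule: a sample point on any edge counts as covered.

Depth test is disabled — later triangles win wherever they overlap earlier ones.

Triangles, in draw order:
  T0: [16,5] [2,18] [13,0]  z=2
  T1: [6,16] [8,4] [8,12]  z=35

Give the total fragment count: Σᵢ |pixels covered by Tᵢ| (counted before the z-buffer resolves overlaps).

T0:
  2·area = 109
  edge (16, 5)→(2, 18): d=(-14,13) inclusive
  edge (2, 18)→(13, 0): d=(11,-18) inclusive
  edge (13, 0)→(16, 5): d=(3,5) inclusive
    (6,0)@(13, 1): e=[95,11,3] → █
    (7,0)@(15, 1): e=[69,47,-7] → ·
    (6,1)@(13, 3): e=[67,33,9] → █
    (7,1)@(15, 3): e=[41,69,-1] → ·
    (5,2)@(11, 5): e=[65,19,25] → █
    (7,2)@(15, 5): e=[13,91,5] → █
    (8,2)@(17, 5): e=[-13,127,-5] → ·
    (4,3)@(9, 7): e=[63,5,41] → █
    (7,3)@(15, 7): e=[-15,113,11] → ·
    (4,4)@(9, 9): e=[35,27,47] → █
    (6,4)@(13, 9): e=[-17,99,27] → ·
    (3,5)@(7, 11): e=[33,13,63] → █
  covered (15 px):
    · · · · · · █ · ·
    · · · · · · █ · ·
    · · · · · █ █ █ ·
    · · · · █ █ █ · ·
    · · · · █ █ · · ·
    · · · █ █ · · · ·
    · · · █ · · · · ·
    · · █ · · · · · ·
    · █ · · · · · · ·
    · · · · · · · · ·
    · · · · · · · · ·
T1:
  2·area = 16
  edge (6, 16)→(8, 4): d=(2,-12) inclusive
  edge (8, 4)→(8, 12): d=(0,8) inclusive
  edge (8, 12)→(6, 16): d=(-2,4) inclusive
    (3,5)@(7, 11): e=[2,8,6] → █
    (4,5)@(9, 11): e=[26,-8,-2] → ·
    (3,6)@(7, 13): e=[6,8,2] → █
    (4,6)@(9, 13): e=[30,-8,-6] → ·
    (3,7)@(7, 15): e=[10,8,-2] → ·
  covered (2 px):
    · · · · · · · · ·
    · · · · · · · · ·
    · · · · · · · · ·
    · · · · · · · · ·
    · · · · · · · · ·
    · · · █ · · · · ·
    · · · █ · · · · ·
    · · · · · · · · ·
    · · · · · · · · ·
    · · · · · · · · ·
    · · · · · · · · ·

Final: 17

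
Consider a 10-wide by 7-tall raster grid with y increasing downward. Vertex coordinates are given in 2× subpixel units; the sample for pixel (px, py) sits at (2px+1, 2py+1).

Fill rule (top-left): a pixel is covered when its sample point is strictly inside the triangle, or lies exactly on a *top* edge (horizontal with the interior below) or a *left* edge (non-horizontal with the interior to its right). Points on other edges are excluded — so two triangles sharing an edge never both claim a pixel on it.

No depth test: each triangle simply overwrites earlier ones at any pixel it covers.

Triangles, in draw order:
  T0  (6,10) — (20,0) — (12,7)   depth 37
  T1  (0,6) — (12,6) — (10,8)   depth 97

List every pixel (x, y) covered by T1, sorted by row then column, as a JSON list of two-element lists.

T0:
  2·area = 18
  edge (6, 10)→(20, 0): d=(14,-10) top-left  bias=+0
  edge (20, 0)→(12, 7): d=(-8,7) right/bottom  bias=-1
  edge (12, 7)→(6, 10): d=(-6,3) right/bottom  bias=-1
    (6,2)@(13, 5): e=[0,9,9] → █  [on edge]
    (7,2)@(15, 5): e=[20,-5,3] → ·
    (5,3)@(11, 7): e=[8,7,3] → █
    (6,3)@(13, 7): e=[28,-7,-3] → ·
    (5,4)@(11, 9): e=[36,-9,-9] → ·
  covered (2 px):
    · · · · · · · · · ·
    · · · · · · · · · ·
    · · · · · · █ · · ·
    · · · · · █ · · · ·
    · · · · · · · · · ·
    · · · · · · · · · ·
    · · · · · · · · · ·
T1:
  2·area = 24
  edge (0, 6)→(12, 6): d=(12,0) top-left  bias=+0
  edge (12, 6)→(10, 8): d=(-2,2) right/bottom  bias=-1
  edge (10, 8)→(0, 6): d=(-10,-2) top-left  bias=+0
    (8,0)@(17, 1): e=[-60,0,84] → ·  [on edge]
    (7,1)@(15, 3): e=[-36,0,60] → ·  [on edge]
    (6,2)@(13, 5): e=[-12,0,36] → ·  [on edge]
    (2,3)@(5, 7): e=[12,12,0] → █  [on edge]
    (3,3)@(7, 7): e=[12,8,4] → █
    (4,3)@(9, 7): e=[12,4,8] → █
    (5,3)@(11, 7): e=[12,0,12] → ·  [on edge]
    (2,4)@(5, 9): e=[36,8,-20] → ·
    (3,4)@(7, 9): e=[36,4,-16] → ·
    (4,4)@(9, 9): e=[36,0,-12] → ·  [on edge]
    (7,4)@(15, 9): e=[36,-12,0] → ·  [on edge]
    (3,5)@(7, 11): e=[60,0,-36] → ·  [on edge]
    (2,6)@(5, 13): e=[84,0,-60] → ·  [on edge]
  covered (3 px):
    · · · · · · · · · ·
    · · · · · · · · · ·
    · · · · · · · · · ·
    · · █ █ █ · · · · ·
    · · · · · · · · · ·
    · · · · · · · · · ·
    · · · · · · · · · ·

Final: [[2,3],[3,3],[4,3]]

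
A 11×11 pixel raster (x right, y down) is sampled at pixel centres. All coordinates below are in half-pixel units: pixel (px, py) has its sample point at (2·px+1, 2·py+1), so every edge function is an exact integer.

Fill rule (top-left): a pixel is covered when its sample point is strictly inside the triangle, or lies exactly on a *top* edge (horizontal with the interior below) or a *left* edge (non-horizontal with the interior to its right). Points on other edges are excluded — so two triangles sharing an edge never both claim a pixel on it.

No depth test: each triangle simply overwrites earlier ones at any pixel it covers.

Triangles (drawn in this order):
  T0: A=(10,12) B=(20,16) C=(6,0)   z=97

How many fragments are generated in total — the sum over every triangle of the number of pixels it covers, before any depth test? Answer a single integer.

T0:
  2·area = 104  (B↔C swapped to make it positive)
  edge (10, 12)→(6, 0): d=(-4,-12) top-left  bias=+0
  edge (6, 0)→(20, 16): d=(14,16) right/bottom  bias=-1
  edge (20, 16)→(10, 12): d=(-10,-4) top-left  bias=+0
    (3,1)@(7, 3): e=[0,26,78] → X  [on edge]
    (4,1)@(9, 3): e=[24,-6,86] → .
    (3,2)@(7, 5): e=[-8,54,58] → .
    (4,2)@(9, 5): e=[16,22,66] → X
    (5,2)@(11, 5): e=[40,-10,74] → .
    (4,3)@(9, 7): e=[8,50,46] → X
    (5,3)@(11, 7): e=[32,18,54] → X
    (6,3)@(13, 7): e=[56,-14,62] → .
    (4,4)@(9, 9): e=[0,78,26] → X  [on edge]
    (6,4)@(13, 9): e=[48,14,42] → X
    (7,4)@(15, 9): e=[72,-18,50] → .
    (4,5)@(9, 11): e=[-8,106,6] → .
    (5,7)@(11, 15): e=[0,130,-26] → .  [on edge]
    (6,10)@(13, 21): e=[0,182,-78] → .  [on edge]
  covered (14 px):
    . . . . . . . . . . .
    . . . X . . . . . . .
    . . . . X . . . . . .
    . . . . X X . . . . .
    . . . . X X X . . . .
    . . . . . X X X . . .
    . . . . . . X X X . .
    . . . . . . . . . X .
    . . . . . . . . . . .
    . . . . . . . . . . .
    . . . . . . . . . . .

Final: 14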